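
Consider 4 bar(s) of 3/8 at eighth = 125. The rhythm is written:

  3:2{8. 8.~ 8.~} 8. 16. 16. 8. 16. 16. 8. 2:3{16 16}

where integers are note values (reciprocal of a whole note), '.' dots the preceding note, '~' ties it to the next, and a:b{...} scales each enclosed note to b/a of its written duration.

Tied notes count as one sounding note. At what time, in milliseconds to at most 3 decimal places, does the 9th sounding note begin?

note 9 onset = 21/2b = 5040.0ms

1. 0.0ms @ 0 + 480.0ms (1)
2. 480.0ms @ 1 + 1680.0ms (7/2)
3. 2160.0ms @ 9/2 + 360.0ms (3/4)
4. 2520.0ms @ 21/4 + 360.0ms (3/4)
5. 2880.0ms @ 6 + 720.0ms (3/2)
6. 3600.0ms @ 15/2 + 360.0ms (3/4)
7. 3960.0ms @ 33/4 + 360.0ms (3/4)
8. 4320.0ms @ 9 + 720.0ms (3/2)
9. 5040.0ms @ 21/2 + 360.0ms (3/4)
10. 5400.0ms @ 45/4 + 360.0ms (3/4)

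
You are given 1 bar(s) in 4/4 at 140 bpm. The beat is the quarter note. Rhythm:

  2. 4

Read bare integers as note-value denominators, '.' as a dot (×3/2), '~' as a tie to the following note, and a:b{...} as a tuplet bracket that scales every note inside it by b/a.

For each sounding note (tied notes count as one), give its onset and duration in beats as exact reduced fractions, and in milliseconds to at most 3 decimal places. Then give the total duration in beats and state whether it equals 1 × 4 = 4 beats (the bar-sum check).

1) 0.0ms=0b +1285.714ms=3b
2) 1285.714ms=3b +428.571ms=1b
Σ=4b of 4 (140bpm 4/4) — PASS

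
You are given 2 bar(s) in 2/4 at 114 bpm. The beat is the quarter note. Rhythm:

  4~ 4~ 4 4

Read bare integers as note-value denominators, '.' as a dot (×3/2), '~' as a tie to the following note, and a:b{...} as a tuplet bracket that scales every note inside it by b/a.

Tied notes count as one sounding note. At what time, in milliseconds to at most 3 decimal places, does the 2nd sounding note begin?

note 2 onset = 3b = 1578.947ms

1. 0.0ms @ 0 + 1578.947ms (3)
2. 1578.947ms @ 3 + 526.316ms (1)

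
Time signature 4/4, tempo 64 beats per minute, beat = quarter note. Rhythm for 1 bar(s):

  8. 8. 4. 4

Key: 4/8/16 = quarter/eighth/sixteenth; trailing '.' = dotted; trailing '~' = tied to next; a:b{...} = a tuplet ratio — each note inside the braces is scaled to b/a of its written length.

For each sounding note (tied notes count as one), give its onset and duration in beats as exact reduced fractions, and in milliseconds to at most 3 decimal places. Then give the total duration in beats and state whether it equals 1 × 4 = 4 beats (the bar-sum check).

1) 0.0ms=0b +703.125ms=3/4b
2) 703.125ms=3/4b +703.125ms=3/4b
3) 1406.25ms=3/2b +1406.25ms=3/2b
4) 2812.5ms=3b +937.5ms=1b
Σ=4b of 4 (64bpm 4/4) — PASS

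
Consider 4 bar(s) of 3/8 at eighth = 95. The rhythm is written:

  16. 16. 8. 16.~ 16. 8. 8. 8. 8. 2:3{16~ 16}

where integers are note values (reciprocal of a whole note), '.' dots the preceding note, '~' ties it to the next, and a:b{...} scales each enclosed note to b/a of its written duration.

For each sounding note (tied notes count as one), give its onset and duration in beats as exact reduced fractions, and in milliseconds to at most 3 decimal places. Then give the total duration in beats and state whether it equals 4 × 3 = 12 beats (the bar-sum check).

1) 0.0ms=0b +473.684ms=3/4b
2) 473.684ms=3/4b +473.684ms=3/4b
3) 947.368ms=3/2b +947.368ms=3/2b
4) 1894.737ms=3b +947.368ms=3/2b
5) 2842.105ms=9/2b +947.368ms=3/2b
6) 3789.474ms=6b +947.368ms=3/2b
7) 4736.842ms=15/2b +947.368ms=3/2b
8) 5684.211ms=9b +947.368ms=3/2b
9) 6631.579ms=21/2b +947.368ms=3/2b
Σ=12b of 12 (95bpm 3/8) — PASS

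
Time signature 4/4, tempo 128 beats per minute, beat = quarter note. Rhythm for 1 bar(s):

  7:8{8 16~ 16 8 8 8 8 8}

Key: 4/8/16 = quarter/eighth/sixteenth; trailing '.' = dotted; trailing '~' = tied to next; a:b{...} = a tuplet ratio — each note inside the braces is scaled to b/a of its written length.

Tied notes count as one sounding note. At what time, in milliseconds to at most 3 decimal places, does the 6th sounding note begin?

note 6 onset = 20/7b = 1339.286ms

1. 0.0ms @ 0 + 267.857ms (4/7)
2. 267.857ms @ 4/7 + 267.857ms (4/7)
3. 535.714ms @ 8/7 + 267.857ms (4/7)
4. 803.571ms @ 12/7 + 267.857ms (4/7)
5. 1071.429ms @ 16/7 + 267.857ms (4/7)
6. 1339.286ms @ 20/7 + 267.857ms (4/7)
7. 1607.143ms @ 24/7 + 267.857ms (4/7)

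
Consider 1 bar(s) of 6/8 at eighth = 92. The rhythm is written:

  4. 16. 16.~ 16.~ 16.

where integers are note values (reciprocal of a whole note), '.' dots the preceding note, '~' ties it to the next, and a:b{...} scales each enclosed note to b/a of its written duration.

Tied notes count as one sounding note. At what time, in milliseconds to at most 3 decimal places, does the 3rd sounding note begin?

1. 0.0ms @ 0 + 1956.522ms (3)
2. 1956.522ms @ 3 + 489.13ms (3/4)
3. 2445.652ms @ 15/4 + 1467.391ms (9/4)

note 3 onset = 15/4b = 2445.652ms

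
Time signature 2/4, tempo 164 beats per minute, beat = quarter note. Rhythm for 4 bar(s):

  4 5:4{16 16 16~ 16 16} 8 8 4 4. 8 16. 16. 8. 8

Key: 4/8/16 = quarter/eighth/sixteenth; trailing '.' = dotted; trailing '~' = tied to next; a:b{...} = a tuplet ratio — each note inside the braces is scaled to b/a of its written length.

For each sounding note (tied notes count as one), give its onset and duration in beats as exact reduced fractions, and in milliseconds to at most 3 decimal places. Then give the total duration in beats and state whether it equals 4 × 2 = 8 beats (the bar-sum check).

1) 0.0ms=0b +365.854ms=1b
2) 365.854ms=1b +73.171ms=1/5b
3) 439.024ms=6/5b +73.171ms=1/5b
4) 512.195ms=7/5b +146.341ms=2/5b
5) 658.537ms=9/5b +73.171ms=1/5b
6) 731.707ms=2b +182.927ms=1/2b
7) 914.634ms=5/2b +182.927ms=1/2b
8) 1097.561ms=3b +365.854ms=1b
9) 1463.415ms=4b +548.78ms=3/2b
10) 2012.195ms=11/2b +182.927ms=1/2b
11) 2195.122ms=6b +137.195ms=3/8b
12) 2332.317ms=51/8b +137.195ms=3/8b
13) 2469.512ms=27/4b +274.39ms=3/4b
14) 2743.902ms=15/2b +182.927ms=1/2b
Σ=8b of 8 (164bpm 2/4) — PASS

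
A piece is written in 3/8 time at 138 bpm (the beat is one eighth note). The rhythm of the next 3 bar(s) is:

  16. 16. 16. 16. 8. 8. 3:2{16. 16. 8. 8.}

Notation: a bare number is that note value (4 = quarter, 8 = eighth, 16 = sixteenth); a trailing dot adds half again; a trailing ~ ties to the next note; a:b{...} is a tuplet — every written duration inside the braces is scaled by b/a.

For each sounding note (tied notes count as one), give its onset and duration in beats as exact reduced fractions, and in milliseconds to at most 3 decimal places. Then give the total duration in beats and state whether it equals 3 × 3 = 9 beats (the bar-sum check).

1) 0.0ms=0b +326.087ms=3/4b
2) 326.087ms=3/4b +326.087ms=3/4b
3) 652.174ms=3/2b +326.087ms=3/4b
4) 978.261ms=9/4b +326.087ms=3/4b
5) 1304.348ms=3b +652.174ms=3/2b
6) 1956.522ms=9/2b +652.174ms=3/2b
7) 2608.696ms=6b +217.391ms=1/2b
8) 2826.087ms=13/2b +217.391ms=1/2b
9) 3043.478ms=7b +434.783ms=1b
10) 3478.261ms=8b +434.783ms=1b
Σ=9b of 9 (138bpm 3/8) — PASS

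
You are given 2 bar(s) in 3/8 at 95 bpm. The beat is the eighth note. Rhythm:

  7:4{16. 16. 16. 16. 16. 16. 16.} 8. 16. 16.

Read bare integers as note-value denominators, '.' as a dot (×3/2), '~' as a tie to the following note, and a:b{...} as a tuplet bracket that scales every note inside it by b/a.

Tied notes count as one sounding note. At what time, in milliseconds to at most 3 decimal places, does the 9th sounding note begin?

1. 0.0ms @ 0 + 270.677ms (3/7)
2. 270.677ms @ 3/7 + 270.677ms (3/7)
3. 541.353ms @ 6/7 + 270.677ms (3/7)
4. 812.03ms @ 9/7 + 270.677ms (3/7)
5. 1082.707ms @ 12/7 + 270.677ms (3/7)
6. 1353.383ms @ 15/7 + 270.677ms (3/7)
7. 1624.06ms @ 18/7 + 270.677ms (3/7)
8. 1894.737ms @ 3 + 947.368ms (3/2)
9. 2842.105ms @ 9/2 + 473.684ms (3/4)
10. 3315.789ms @ 21/4 + 473.684ms (3/4)

note 9 onset = 9/2b = 2842.105ms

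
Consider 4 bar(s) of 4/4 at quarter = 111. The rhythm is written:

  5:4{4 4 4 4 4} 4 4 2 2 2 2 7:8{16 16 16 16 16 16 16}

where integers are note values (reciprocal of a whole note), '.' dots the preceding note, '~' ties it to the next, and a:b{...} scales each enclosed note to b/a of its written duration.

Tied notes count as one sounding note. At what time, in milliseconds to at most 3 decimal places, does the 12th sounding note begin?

note 12 onset = 14b = 7567.568ms

1. 0.0ms @ 0 + 432.432ms (4/5)
2. 432.432ms @ 4/5 + 432.432ms (4/5)
3. 864.865ms @ 8/5 + 432.432ms (4/5)
4. 1297.297ms @ 12/5 + 432.432ms (4/5)
5. 1729.73ms @ 16/5 + 432.432ms (4/5)
6. 2162.162ms @ 4 + 540.541ms (1)
7. 2702.703ms @ 5 + 540.541ms (1)
8. 3243.243ms @ 6 + 1081.081ms (2)
9. 4324.324ms @ 8 + 1081.081ms (2)
10. 5405.405ms @ 10 + 1081.081ms (2)
11. 6486.486ms @ 12 + 1081.081ms (2)
12. 7567.568ms @ 14 + 154.44ms (2/7)
13. 7722.008ms @ 100/7 + 154.44ms (2/7)
14. 7876.448ms @ 102/7 + 154.44ms (2/7)
15. 8030.888ms @ 104/7 + 154.44ms (2/7)
16. 8185.328ms @ 106/7 + 154.44ms (2/7)
17. 8339.768ms @ 108/7 + 154.44ms (2/7)
18. 8494.208ms @ 110/7 + 154.44ms (2/7)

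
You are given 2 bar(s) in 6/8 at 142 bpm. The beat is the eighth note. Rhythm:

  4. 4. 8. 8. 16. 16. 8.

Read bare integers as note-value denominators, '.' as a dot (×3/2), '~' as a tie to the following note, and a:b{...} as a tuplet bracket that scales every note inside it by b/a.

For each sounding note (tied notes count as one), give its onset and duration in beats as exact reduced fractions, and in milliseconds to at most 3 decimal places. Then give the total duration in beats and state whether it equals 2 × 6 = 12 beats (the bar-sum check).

1) 0.0ms=0b +1267.606ms=3b
2) 1267.606ms=3b +1267.606ms=3b
3) 2535.211ms=6b +633.803ms=3/2b
4) 3169.014ms=15/2b +633.803ms=3/2b
5) 3802.817ms=9b +316.901ms=3/4b
6) 4119.718ms=39/4b +316.901ms=3/4b
7) 4436.62ms=21/2b +633.803ms=3/2b
Σ=12b of 12 (142bpm 6/8) — PASS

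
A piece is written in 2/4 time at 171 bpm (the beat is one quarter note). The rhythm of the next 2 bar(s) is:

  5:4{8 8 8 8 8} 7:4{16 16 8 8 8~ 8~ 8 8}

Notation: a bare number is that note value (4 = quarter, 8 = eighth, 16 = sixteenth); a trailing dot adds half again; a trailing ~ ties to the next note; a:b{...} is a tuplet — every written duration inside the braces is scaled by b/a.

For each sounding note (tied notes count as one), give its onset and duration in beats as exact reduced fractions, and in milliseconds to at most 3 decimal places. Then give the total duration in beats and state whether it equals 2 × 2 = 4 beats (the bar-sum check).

1) 0.0ms=0b +140.351ms=2/5b
2) 140.351ms=2/5b +140.351ms=2/5b
3) 280.702ms=4/5b +140.351ms=2/5b
4) 421.053ms=6/5b +140.351ms=2/5b
5) 561.404ms=8/5b +140.351ms=2/5b
6) 701.754ms=2b +50.125ms=1/7b
7) 751.88ms=15/7b +50.125ms=1/7b
8) 802.005ms=16/7b +100.251ms=2/7b
9) 902.256ms=18/7b +100.251ms=2/7b
10) 1002.506ms=20/7b +300.752ms=6/7b
11) 1303.258ms=26/7b +100.251ms=2/7b
Σ=4b of 4 (171bpm 2/4) — PASS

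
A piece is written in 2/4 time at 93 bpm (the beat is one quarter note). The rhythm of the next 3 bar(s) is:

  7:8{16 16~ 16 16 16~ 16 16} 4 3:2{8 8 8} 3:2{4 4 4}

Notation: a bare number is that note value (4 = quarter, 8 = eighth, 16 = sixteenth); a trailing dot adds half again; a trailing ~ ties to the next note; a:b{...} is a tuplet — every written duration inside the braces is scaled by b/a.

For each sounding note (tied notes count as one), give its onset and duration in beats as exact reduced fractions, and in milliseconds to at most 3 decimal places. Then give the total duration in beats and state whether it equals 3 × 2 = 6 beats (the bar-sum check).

1) 0.0ms=0b +184.332ms=2/7b
2) 184.332ms=2/7b +368.664ms=4/7b
3) 552.995ms=6/7b +184.332ms=2/7b
4) 737.327ms=8/7b +368.664ms=4/7b
5) 1105.991ms=12/7b +184.332ms=2/7b
6) 1290.323ms=2b +645.161ms=1b
7) 1935.484ms=3b +215.054ms=1/3b
8) 2150.538ms=10/3b +215.054ms=1/3b
9) 2365.591ms=11/3b +215.054ms=1/3b
10) 2580.645ms=4b +430.108ms=2/3b
11) 3010.753ms=14/3b +430.108ms=2/3b
12) 3440.86ms=16/3b +430.108ms=2/3b
Σ=6b of 6 (93bpm 2/4) — PASS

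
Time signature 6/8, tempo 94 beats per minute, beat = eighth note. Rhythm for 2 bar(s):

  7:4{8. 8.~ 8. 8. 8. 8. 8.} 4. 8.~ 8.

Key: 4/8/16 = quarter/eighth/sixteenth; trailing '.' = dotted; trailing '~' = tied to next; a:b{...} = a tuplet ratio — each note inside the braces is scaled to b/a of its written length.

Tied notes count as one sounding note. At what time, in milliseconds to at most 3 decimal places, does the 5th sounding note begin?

1. 0.0ms @ 0 + 547.112ms (6/7)
2. 547.112ms @ 6/7 + 1094.225ms (12/7)
3. 1641.337ms @ 18/7 + 547.112ms (6/7)
4. 2188.45ms @ 24/7 + 547.112ms (6/7)
5. 2735.562ms @ 30/7 + 547.112ms (6/7)
6. 3282.675ms @ 36/7 + 547.112ms (6/7)
7. 3829.787ms @ 6 + 1914.894ms (3)
8. 5744.681ms @ 9 + 1914.894ms (3)

note 5 onset = 30/7b = 2735.562ms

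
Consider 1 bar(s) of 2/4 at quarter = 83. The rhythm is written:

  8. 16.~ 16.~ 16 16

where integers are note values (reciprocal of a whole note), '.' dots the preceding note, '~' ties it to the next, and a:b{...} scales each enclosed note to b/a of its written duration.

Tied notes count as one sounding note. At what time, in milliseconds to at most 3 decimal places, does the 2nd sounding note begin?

note 2 onset = 3/4b = 542.169ms

1. 0.0ms @ 0 + 542.169ms (3/4)
2. 542.169ms @ 3/4 + 722.892ms (1)
3. 1265.06ms @ 7/4 + 180.723ms (1/4)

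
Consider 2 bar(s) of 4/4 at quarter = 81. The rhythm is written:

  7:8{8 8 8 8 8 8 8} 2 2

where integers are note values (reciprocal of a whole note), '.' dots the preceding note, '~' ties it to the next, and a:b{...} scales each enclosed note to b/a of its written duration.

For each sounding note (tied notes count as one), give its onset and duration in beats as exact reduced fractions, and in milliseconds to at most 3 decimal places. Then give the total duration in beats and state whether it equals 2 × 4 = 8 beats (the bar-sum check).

1) 0.0ms=0b +423.28ms=4/7b
2) 423.28ms=4/7b +423.28ms=4/7b
3) 846.561ms=8/7b +423.28ms=4/7b
4) 1269.841ms=12/7b +423.28ms=4/7b
5) 1693.122ms=16/7b +423.28ms=4/7b
6) 2116.402ms=20/7b +423.28ms=4/7b
7) 2539.683ms=24/7b +423.28ms=4/7b
8) 2962.963ms=4b +1481.481ms=2b
9) 4444.444ms=6b +1481.481ms=2b
Σ=8b of 8 (81bpm 4/4) — PASS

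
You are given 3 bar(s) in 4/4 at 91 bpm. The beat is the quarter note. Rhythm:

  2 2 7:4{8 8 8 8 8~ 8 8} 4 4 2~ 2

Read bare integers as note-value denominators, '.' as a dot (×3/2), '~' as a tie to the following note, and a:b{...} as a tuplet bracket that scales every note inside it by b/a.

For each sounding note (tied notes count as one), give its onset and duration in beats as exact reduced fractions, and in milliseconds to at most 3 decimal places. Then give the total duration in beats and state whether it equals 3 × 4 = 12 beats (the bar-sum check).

1) 0.0ms=0b +1318.681ms=2b
2) 1318.681ms=2b +1318.681ms=2b
3) 2637.363ms=4b +188.383ms=2/7b
4) 2825.746ms=30/7b +188.383ms=2/7b
5) 3014.129ms=32/7b +188.383ms=2/7b
6) 3202.512ms=34/7b +188.383ms=2/7b
7) 3390.895ms=36/7b +376.766ms=4/7b
8) 3767.661ms=40/7b +188.383ms=2/7b
9) 3956.044ms=6b +659.341ms=1b
10) 4615.385ms=7b +659.341ms=1b
11) 5274.725ms=8b +2637.363ms=4b
Σ=12b of 12 (91bpm 4/4) — PASS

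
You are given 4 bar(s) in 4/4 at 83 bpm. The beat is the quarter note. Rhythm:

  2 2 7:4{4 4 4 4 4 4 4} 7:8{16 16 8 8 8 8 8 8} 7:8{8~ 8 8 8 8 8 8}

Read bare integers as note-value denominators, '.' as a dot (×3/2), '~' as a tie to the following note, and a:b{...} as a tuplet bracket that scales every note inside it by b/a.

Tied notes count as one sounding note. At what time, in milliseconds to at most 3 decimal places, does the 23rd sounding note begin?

1. 0.0ms @ 0 + 1445.783ms (2)
2. 1445.783ms @ 2 + 1445.783ms (2)
3. 2891.566ms @ 4 + 413.081ms (4/7)
4. 3304.647ms @ 32/7 + 413.081ms (4/7)
5. 3717.728ms @ 36/7 + 413.081ms (4/7)
6. 4130.809ms @ 40/7 + 413.081ms (4/7)
7. 4543.89ms @ 44/7 + 413.081ms (4/7)
8. 4956.971ms @ 48/7 + 413.081ms (4/7)
9. 5370.052ms @ 52/7 + 413.081ms (4/7)
10. 5783.133ms @ 8 + 206.54ms (2/7)
11. 5989.673ms @ 58/7 + 206.54ms (2/7)
12. 6196.213ms @ 60/7 + 413.081ms (4/7)
13. 6609.294ms @ 64/7 + 413.081ms (4/7)
14. 7022.375ms @ 68/7 + 413.081ms (4/7)
15. 7435.456ms @ 72/7 + 413.081ms (4/7)
16. 7848.537ms @ 76/7 + 413.081ms (4/7)
17. 8261.618ms @ 80/7 + 413.081ms (4/7)
18. 8674.699ms @ 12 + 826.162ms (8/7)
19. 9500.861ms @ 92/7 + 413.081ms (4/7)
20. 9913.941ms @ 96/7 + 413.081ms (4/7)
21. 10327.022ms @ 100/7 + 413.081ms (4/7)
22. 10740.103ms @ 104/7 + 413.081ms (4/7)
23. 11153.184ms @ 108/7 + 413.081ms (4/7)

note 23 onset = 108/7b = 11153.184ms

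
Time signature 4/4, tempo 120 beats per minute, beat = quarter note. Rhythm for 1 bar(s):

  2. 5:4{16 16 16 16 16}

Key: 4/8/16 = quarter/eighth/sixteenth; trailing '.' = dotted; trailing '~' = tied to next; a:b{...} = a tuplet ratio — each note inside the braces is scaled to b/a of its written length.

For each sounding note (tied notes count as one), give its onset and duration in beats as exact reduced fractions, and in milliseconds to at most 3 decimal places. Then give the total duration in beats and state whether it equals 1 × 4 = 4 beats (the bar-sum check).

1) 0.0ms=0b +1500.0ms=3b
2) 1500.0ms=3b +100.0ms=1/5b
3) 1600.0ms=16/5b +100.0ms=1/5b
4) 1700.0ms=17/5b +100.0ms=1/5b
5) 1800.0ms=18/5b +100.0ms=1/5b
6) 1900.0ms=19/5b +100.0ms=1/5b
Σ=4b of 4 (120bpm 4/4) — PASS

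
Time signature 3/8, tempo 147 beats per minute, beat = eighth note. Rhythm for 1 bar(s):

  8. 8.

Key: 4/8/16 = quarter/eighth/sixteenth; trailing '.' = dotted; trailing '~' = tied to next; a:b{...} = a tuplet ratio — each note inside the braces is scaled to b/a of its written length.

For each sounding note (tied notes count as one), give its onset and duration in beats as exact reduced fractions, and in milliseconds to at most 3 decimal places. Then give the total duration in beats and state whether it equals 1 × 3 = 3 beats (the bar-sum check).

1) 0.0ms=0b +612.245ms=3/2b
2) 612.245ms=3/2b +612.245ms=3/2b
Σ=3b of 3 (147bpm 3/8) — PASS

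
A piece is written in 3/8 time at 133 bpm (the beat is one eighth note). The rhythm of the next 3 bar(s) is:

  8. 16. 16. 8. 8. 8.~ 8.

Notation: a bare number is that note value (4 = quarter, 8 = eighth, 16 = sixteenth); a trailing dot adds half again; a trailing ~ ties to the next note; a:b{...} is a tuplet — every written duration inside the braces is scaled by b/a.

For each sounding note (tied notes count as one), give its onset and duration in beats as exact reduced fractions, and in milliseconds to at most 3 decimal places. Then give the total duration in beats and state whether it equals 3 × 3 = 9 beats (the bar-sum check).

1) 0.0ms=0b +676.692ms=3/2b
2) 676.692ms=3/2b +338.346ms=3/4b
3) 1015.038ms=9/4b +338.346ms=3/4b
4) 1353.383ms=3b +676.692ms=3/2b
5) 2030.075ms=9/2b +676.692ms=3/2b
6) 2706.767ms=6b +1353.383ms=3b
Σ=9b of 9 (133bpm 3/8) — PASS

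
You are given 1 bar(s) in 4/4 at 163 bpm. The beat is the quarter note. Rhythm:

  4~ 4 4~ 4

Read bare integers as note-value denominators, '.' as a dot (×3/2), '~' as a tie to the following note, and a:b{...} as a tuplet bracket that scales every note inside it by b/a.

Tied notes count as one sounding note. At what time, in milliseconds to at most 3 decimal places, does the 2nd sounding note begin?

note 2 onset = 2b = 736.196ms

1. 0.0ms @ 0 + 736.196ms (2)
2. 736.196ms @ 2 + 736.196ms (2)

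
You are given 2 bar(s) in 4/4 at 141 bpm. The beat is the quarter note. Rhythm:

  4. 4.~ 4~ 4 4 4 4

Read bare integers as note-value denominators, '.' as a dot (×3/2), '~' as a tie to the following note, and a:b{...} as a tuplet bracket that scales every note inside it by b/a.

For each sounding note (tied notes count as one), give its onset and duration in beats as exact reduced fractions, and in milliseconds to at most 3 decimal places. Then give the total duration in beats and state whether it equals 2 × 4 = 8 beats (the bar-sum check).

1) 0.0ms=0b +638.298ms=3/2b
2) 638.298ms=3/2b +1489.362ms=7/2b
3) 2127.66ms=5b +425.532ms=1b
4) 2553.191ms=6b +425.532ms=1b
5) 2978.723ms=7b +425.532ms=1b
Σ=8b of 8 (141bpm 4/4) — PASS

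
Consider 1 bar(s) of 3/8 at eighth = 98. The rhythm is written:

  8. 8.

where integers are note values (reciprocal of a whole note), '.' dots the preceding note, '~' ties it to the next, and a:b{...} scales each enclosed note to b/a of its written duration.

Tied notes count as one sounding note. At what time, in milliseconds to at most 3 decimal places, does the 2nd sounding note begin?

1. 0.0ms @ 0 + 918.367ms (3/2)
2. 918.367ms @ 3/2 + 918.367ms (3/2)

note 2 onset = 3/2b = 918.367ms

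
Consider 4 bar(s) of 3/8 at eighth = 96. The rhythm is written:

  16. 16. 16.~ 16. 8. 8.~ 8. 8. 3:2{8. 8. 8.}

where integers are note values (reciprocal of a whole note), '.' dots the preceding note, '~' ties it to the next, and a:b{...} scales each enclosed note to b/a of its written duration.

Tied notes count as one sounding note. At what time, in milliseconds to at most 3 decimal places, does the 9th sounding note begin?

1. 0.0ms @ 0 + 468.75ms (3/4)
2. 468.75ms @ 3/4 + 468.75ms (3/4)
3. 937.5ms @ 3/2 + 937.5ms (3/2)
4. 1875.0ms @ 3 + 937.5ms (3/2)
5. 2812.5ms @ 9/2 + 1875.0ms (3)
6. 4687.5ms @ 15/2 + 937.5ms (3/2)
7. 5625.0ms @ 9 + 625.0ms (1)
8. 6250.0ms @ 10 + 625.0ms (1)
9. 6875.0ms @ 11 + 625.0ms (1)

note 9 onset = 11b = 6875.0ms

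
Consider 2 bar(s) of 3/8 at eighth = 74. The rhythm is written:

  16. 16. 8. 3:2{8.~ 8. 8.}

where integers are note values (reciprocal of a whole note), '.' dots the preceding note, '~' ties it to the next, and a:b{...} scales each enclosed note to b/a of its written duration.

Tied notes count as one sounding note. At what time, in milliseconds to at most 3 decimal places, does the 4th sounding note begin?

note 4 onset = 3b = 2432.432ms

1. 0.0ms @ 0 + 608.108ms (3/4)
2. 608.108ms @ 3/4 + 608.108ms (3/4)
3. 1216.216ms @ 3/2 + 1216.216ms (3/2)
4. 2432.432ms @ 3 + 1621.622ms (2)
5. 4054.054ms @ 5 + 810.811ms (1)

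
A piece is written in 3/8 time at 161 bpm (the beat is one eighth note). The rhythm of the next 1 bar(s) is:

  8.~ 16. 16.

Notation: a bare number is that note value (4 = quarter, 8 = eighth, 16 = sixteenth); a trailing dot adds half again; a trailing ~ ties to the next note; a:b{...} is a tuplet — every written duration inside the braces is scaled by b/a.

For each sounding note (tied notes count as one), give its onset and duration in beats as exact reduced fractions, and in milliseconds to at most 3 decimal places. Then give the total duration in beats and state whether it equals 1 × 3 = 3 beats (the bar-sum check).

1) 0.0ms=0b +838.509ms=9/4b
2) 838.509ms=9/4b +279.503ms=3/4b
Σ=3b of 3 (161bpm 3/8) — PASS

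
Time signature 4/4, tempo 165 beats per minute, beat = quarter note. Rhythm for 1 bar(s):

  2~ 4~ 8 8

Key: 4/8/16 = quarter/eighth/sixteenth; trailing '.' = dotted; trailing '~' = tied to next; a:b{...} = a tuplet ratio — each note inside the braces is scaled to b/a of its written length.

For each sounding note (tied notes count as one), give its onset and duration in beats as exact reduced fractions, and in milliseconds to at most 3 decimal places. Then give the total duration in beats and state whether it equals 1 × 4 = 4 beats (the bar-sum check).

1) 0.0ms=0b +1272.727ms=7/2b
2) 1272.727ms=7/2b +181.818ms=1/2b
Σ=4b of 4 (165bpm 4/4) — PASS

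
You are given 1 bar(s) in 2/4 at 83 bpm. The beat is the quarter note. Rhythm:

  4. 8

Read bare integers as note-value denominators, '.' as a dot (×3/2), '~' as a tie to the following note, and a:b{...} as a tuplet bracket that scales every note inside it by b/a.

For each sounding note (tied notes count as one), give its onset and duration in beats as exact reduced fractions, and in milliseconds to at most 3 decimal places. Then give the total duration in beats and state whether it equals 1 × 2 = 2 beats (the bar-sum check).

1) 0.0ms=0b +1084.337ms=3/2b
2) 1084.337ms=3/2b +361.446ms=1/2b
Σ=2b of 2 (83bpm 2/4) — PASS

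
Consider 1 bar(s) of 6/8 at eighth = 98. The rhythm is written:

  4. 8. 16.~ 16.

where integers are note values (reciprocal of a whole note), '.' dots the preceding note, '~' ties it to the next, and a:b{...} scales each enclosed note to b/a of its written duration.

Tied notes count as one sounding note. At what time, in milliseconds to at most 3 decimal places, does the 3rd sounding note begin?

note 3 onset = 9/2b = 2755.102ms

1. 0.0ms @ 0 + 1836.735ms (3)
2. 1836.735ms @ 3 + 918.367ms (3/2)
3. 2755.102ms @ 9/2 + 918.367ms (3/2)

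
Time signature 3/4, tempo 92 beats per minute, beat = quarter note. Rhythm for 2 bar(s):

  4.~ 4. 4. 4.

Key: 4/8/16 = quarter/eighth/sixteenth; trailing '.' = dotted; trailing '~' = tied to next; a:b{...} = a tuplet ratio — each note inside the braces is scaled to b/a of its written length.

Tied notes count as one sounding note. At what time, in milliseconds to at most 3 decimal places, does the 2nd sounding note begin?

1. 0.0ms @ 0 + 1956.522ms (3)
2. 1956.522ms @ 3 + 978.261ms (3/2)
3. 2934.783ms @ 9/2 + 978.261ms (3/2)

note 2 onset = 3b = 1956.522ms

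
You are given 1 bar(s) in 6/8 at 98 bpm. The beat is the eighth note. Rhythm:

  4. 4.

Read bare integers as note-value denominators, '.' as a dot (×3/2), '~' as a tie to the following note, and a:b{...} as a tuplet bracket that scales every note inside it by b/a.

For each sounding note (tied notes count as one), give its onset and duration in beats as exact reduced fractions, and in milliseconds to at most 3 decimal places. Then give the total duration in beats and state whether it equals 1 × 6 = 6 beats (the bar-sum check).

1) 0.0ms=0b +1836.735ms=3b
2) 1836.735ms=3b +1836.735ms=3b
Σ=6b of 6 (98bpm 6/8) — PASS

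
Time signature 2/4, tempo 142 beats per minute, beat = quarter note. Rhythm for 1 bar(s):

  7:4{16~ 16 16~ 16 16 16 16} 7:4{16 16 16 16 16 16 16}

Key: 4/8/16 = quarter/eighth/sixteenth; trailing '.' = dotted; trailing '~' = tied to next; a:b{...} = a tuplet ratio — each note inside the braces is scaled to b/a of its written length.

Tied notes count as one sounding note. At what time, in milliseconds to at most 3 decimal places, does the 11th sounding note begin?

1. 0.0ms @ 0 + 120.724ms (2/7)
2. 120.724ms @ 2/7 + 120.724ms (2/7)
3. 241.449ms @ 4/7 + 60.362ms (1/7)
4. 301.811ms @ 5/7 + 60.362ms (1/7)
5. 362.173ms @ 6/7 + 60.362ms (1/7)
6. 422.535ms @ 1 + 60.362ms (1/7)
7. 482.897ms @ 8/7 + 60.362ms (1/7)
8. 543.26ms @ 9/7 + 60.362ms (1/7)
9. 603.622ms @ 10/7 + 60.362ms (1/7)
10. 663.984ms @ 11/7 + 60.362ms (1/7)
11. 724.346ms @ 12/7 + 60.362ms (1/7)
12. 784.708ms @ 13/7 + 60.362ms (1/7)

note 11 onset = 12/7b = 724.346ms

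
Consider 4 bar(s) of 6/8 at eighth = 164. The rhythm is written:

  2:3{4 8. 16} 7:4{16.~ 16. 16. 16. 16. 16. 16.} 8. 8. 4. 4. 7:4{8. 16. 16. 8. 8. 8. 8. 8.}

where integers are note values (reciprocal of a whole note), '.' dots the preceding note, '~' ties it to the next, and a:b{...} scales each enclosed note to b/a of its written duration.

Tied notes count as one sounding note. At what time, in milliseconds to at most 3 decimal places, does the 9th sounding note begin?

1. 0.0ms @ 0 + 1097.561ms (3)
2. 1097.561ms @ 3 + 823.171ms (9/4)
3. 1920.732ms @ 21/4 + 274.39ms (3/4)
4. 2195.122ms @ 6 + 313.589ms (6/7)
5. 2508.711ms @ 48/7 + 156.794ms (3/7)
6. 2665.505ms @ 51/7 + 156.794ms (3/7)
7. 2822.3ms @ 54/7 + 156.794ms (3/7)
8. 2979.094ms @ 57/7 + 156.794ms (3/7)
9. 3135.889ms @ 60/7 + 156.794ms (3/7)
10. 3292.683ms @ 9 + 548.78ms (3/2)
11. 3841.463ms @ 21/2 + 548.78ms (3/2)
12. 4390.244ms @ 12 + 1097.561ms (3)
13. 5487.805ms @ 15 + 1097.561ms (3)
14. 6585.366ms @ 18 + 313.589ms (6/7)
15. 6898.955ms @ 132/7 + 156.794ms (3/7)
16. 7055.749ms @ 135/7 + 156.794ms (3/7)
17. 7212.544ms @ 138/7 + 313.589ms (6/7)
18. 7526.132ms @ 144/7 + 313.589ms (6/7)
19. 7839.721ms @ 150/7 + 313.589ms (6/7)
20. 8153.31ms @ 156/7 + 313.589ms (6/7)
21. 8466.899ms @ 162/7 + 313.589ms (6/7)

note 9 onset = 60/7b = 3135.889ms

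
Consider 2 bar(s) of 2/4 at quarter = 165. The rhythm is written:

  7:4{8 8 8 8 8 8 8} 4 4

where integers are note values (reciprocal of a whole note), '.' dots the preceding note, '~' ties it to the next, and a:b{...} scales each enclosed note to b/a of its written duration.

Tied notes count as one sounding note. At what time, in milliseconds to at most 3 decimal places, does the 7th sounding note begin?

1. 0.0ms @ 0 + 103.896ms (2/7)
2. 103.896ms @ 2/7 + 103.896ms (2/7)
3. 207.792ms @ 4/7 + 103.896ms (2/7)
4. 311.688ms @ 6/7 + 103.896ms (2/7)
5. 415.584ms @ 8/7 + 103.896ms (2/7)
6. 519.481ms @ 10/7 + 103.896ms (2/7)
7. 623.377ms @ 12/7 + 103.896ms (2/7)
8. 727.273ms @ 2 + 363.636ms (1)
9. 1090.909ms @ 3 + 363.636ms (1)

note 7 onset = 12/7b = 623.377ms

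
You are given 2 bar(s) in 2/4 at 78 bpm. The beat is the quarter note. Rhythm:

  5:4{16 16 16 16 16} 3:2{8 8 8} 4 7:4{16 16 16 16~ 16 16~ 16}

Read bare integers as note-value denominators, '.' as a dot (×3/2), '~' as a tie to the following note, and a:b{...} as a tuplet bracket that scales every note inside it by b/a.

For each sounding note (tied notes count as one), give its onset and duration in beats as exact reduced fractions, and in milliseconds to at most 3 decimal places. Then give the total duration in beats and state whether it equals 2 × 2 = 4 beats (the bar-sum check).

1) 0.0ms=0b +153.846ms=1/5b
2) 153.846ms=1/5b +153.846ms=1/5b
3) 307.692ms=2/5b +153.846ms=1/5b
4) 461.538ms=3/5b +153.846ms=1/5b
5) 615.385ms=4/5b +153.846ms=1/5b
6) 769.231ms=1b +256.41ms=1/3b
7) 1025.641ms=4/3b +256.41ms=1/3b
8) 1282.051ms=5/3b +256.41ms=1/3b
9) 1538.462ms=2b +769.231ms=1b
10) 2307.692ms=3b +109.89ms=1/7b
11) 2417.582ms=22/7b +109.89ms=1/7b
12) 2527.473ms=23/7b +109.89ms=1/7b
13) 2637.363ms=24/7b +219.78ms=2/7b
14) 2857.143ms=26/7b +219.78ms=2/7b
Σ=4b of 4 (78bpm 2/4) — PASS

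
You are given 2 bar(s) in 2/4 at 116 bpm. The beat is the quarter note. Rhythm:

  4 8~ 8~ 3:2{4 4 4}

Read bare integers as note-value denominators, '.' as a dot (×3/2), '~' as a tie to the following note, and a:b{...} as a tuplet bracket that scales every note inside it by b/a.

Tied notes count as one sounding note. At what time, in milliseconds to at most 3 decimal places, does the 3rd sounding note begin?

note 3 onset = 8/3b = 1379.31ms

1. 0.0ms @ 0 + 517.241ms (1)
2. 517.241ms @ 1 + 862.069ms (5/3)
3. 1379.31ms @ 8/3 + 344.828ms (2/3)
4. 1724.138ms @ 10/3 + 344.828ms (2/3)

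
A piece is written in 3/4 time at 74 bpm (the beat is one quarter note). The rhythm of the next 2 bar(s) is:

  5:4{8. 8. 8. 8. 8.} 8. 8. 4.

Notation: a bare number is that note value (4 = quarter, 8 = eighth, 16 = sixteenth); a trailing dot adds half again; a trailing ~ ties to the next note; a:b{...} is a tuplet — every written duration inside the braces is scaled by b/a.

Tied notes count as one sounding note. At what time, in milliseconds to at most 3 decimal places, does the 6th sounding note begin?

1. 0.0ms @ 0 + 486.486ms (3/5)
2. 486.486ms @ 3/5 + 486.486ms (3/5)
3. 972.973ms @ 6/5 + 486.486ms (3/5)
4. 1459.459ms @ 9/5 + 486.486ms (3/5)
5. 1945.946ms @ 12/5 + 486.486ms (3/5)
6. 2432.432ms @ 3 + 608.108ms (3/4)
7. 3040.541ms @ 15/4 + 608.108ms (3/4)
8. 3648.649ms @ 9/2 + 1216.216ms (3/2)

note 6 onset = 3b = 2432.432ms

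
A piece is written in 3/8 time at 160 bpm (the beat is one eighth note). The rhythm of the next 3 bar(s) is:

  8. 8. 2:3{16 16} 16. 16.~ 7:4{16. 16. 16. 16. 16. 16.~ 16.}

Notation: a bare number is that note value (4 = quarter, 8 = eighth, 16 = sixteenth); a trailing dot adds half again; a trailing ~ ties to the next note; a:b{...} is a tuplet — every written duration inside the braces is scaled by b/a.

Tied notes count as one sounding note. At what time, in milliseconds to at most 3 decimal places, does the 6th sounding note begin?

note 6 onset = 21/4b = 1968.75ms

1. 0.0ms @ 0 + 562.5ms (3/2)
2. 562.5ms @ 3/2 + 562.5ms (3/2)
3. 1125.0ms @ 3 + 281.25ms (3/4)
4. 1406.25ms @ 15/4 + 281.25ms (3/4)
5. 1687.5ms @ 9/2 + 281.25ms (3/4)
6. 1968.75ms @ 21/4 + 441.964ms (33/28)
7. 2410.714ms @ 45/7 + 160.714ms (3/7)
8. 2571.429ms @ 48/7 + 160.714ms (3/7)
9. 2732.143ms @ 51/7 + 160.714ms (3/7)
10. 2892.857ms @ 54/7 + 160.714ms (3/7)
11. 3053.571ms @ 57/7 + 321.429ms (6/7)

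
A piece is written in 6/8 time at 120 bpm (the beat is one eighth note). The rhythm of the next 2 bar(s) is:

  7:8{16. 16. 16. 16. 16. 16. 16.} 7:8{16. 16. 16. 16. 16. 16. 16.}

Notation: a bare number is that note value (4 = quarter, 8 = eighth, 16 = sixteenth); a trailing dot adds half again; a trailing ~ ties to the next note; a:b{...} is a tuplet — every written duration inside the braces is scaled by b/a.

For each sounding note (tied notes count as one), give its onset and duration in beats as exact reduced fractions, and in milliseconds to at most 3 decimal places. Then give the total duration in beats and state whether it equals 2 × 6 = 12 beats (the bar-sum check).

1) 0.0ms=0b +428.571ms=6/7b
2) 428.571ms=6/7b +428.571ms=6/7b
3) 857.143ms=12/7b +428.571ms=6/7b
4) 1285.714ms=18/7b +428.571ms=6/7b
5) 1714.286ms=24/7b +428.571ms=6/7b
6) 2142.857ms=30/7b +428.571ms=6/7b
7) 2571.429ms=36/7b +428.571ms=6/7b
8) 3000.0ms=6b +428.571ms=6/7b
9) 3428.571ms=48/7b +428.571ms=6/7b
10) 3857.143ms=54/7b +428.571ms=6/7b
11) 4285.714ms=60/7b +428.571ms=6/7b
12) 4714.286ms=66/7b +428.571ms=6/7b
13) 5142.857ms=72/7b +428.571ms=6/7b
14) 5571.429ms=78/7b +428.571ms=6/7b
Σ=12b of 12 (120bpm 6/8) — PASS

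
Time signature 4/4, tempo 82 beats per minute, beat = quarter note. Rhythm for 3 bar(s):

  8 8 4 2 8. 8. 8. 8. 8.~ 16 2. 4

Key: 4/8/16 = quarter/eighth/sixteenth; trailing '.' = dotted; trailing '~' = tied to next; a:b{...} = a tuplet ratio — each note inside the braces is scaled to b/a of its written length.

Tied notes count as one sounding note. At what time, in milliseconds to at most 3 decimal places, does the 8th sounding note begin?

note 8 onset = 25/4b = 4573.171ms

1. 0.0ms @ 0 + 365.854ms (1/2)
2. 365.854ms @ 1/2 + 365.854ms (1/2)
3. 731.707ms @ 1 + 731.707ms (1)
4. 1463.415ms @ 2 + 1463.415ms (2)
5. 2926.829ms @ 4 + 548.78ms (3/4)
6. 3475.61ms @ 19/4 + 548.78ms (3/4)
7. 4024.39ms @ 11/2 + 548.78ms (3/4)
8. 4573.171ms @ 25/4 + 548.78ms (3/4)
9. 5121.951ms @ 7 + 731.707ms (1)
10. 5853.659ms @ 8 + 2195.122ms (3)
11. 8048.78ms @ 11 + 731.707ms (1)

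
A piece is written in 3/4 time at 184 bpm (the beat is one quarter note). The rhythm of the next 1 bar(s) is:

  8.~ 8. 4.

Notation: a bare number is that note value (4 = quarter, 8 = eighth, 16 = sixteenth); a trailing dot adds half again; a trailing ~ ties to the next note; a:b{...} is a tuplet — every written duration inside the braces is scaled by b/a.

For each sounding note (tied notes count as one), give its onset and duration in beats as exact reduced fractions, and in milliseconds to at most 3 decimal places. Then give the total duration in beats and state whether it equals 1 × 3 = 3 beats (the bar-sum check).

1) 0.0ms=0b +489.13ms=3/2b
2) 489.13ms=3/2b +489.13ms=3/2b
Σ=3b of 3 (184bpm 3/4) — PASS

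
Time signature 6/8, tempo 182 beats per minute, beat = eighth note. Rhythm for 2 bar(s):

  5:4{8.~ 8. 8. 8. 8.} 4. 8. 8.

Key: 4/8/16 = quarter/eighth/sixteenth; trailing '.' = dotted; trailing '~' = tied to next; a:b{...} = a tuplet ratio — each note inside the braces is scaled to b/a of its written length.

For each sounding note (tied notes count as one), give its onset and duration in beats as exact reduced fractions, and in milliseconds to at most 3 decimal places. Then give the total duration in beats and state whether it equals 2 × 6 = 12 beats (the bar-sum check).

1) 0.0ms=0b +791.209ms=12/5b
2) 791.209ms=12/5b +395.604ms=6/5b
3) 1186.813ms=18/5b +395.604ms=6/5b
4) 1582.418ms=24/5b +395.604ms=6/5b
5) 1978.022ms=6b +989.011ms=3b
6) 2967.033ms=9b +494.505ms=3/2b
7) 3461.538ms=21/2b +494.505ms=3/2b
Σ=12b of 12 (182bpm 6/8) — PASS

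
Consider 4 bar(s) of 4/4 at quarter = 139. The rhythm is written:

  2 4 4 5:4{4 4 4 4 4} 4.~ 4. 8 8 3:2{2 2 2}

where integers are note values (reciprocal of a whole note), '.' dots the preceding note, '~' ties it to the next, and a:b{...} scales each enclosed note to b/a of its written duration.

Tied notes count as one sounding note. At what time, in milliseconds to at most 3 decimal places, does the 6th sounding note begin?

note 6 onset = 28/5b = 2417.266ms

1. 0.0ms @ 0 + 863.309ms (2)
2. 863.309ms @ 2 + 431.655ms (1)
3. 1294.964ms @ 3 + 431.655ms (1)
4. 1726.619ms @ 4 + 345.324ms (4/5)
5. 2071.942ms @ 24/5 + 345.324ms (4/5)
6. 2417.266ms @ 28/5 + 345.324ms (4/5)
7. 2762.59ms @ 32/5 + 345.324ms (4/5)
8. 3107.914ms @ 36/5 + 345.324ms (4/5)
9. 3453.237ms @ 8 + 1294.964ms (3)
10. 4748.201ms @ 11 + 215.827ms (1/2)
11. 4964.029ms @ 23/2 + 215.827ms (1/2)
12. 5179.856ms @ 12 + 575.54ms (4/3)
13. 5755.396ms @ 40/3 + 575.54ms (4/3)
14. 6330.935ms @ 44/3 + 575.54ms (4/3)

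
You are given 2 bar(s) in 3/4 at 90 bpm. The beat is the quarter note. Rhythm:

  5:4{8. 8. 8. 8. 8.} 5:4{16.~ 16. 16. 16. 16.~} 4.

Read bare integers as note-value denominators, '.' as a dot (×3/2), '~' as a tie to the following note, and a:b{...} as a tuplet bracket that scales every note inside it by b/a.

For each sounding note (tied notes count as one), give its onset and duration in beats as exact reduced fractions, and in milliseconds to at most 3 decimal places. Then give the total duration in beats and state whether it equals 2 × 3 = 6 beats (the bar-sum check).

1) 0.0ms=0b +400.0ms=3/5b
2) 400.0ms=3/5b +400.0ms=3/5b
3) 800.0ms=6/5b +400.0ms=3/5b
4) 1200.0ms=9/5b +400.0ms=3/5b
5) 1600.0ms=12/5b +400.0ms=3/5b
6) 2000.0ms=3b +400.0ms=3/5b
7) 2400.0ms=18/5b +200.0ms=3/10b
8) 2600.0ms=39/10b +200.0ms=3/10b
9) 2800.0ms=21/5b +1200.0ms=9/5b
Σ=6b of 6 (90bpm 3/4) — PASS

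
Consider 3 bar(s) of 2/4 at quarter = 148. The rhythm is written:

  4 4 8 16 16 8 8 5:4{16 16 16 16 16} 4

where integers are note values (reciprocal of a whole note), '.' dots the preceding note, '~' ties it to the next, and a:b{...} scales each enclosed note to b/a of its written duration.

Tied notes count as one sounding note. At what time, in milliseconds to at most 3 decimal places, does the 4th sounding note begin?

1. 0.0ms @ 0 + 405.405ms (1)
2. 405.405ms @ 1 + 405.405ms (1)
3. 810.811ms @ 2 + 202.703ms (1/2)
4. 1013.514ms @ 5/2 + 101.351ms (1/4)
5. 1114.865ms @ 11/4 + 101.351ms (1/4)
6. 1216.216ms @ 3 + 202.703ms (1/2)
7. 1418.919ms @ 7/2 + 202.703ms (1/2)
8. 1621.622ms @ 4 + 81.081ms (1/5)
9. 1702.703ms @ 21/5 + 81.081ms (1/5)
10. 1783.784ms @ 22/5 + 81.081ms (1/5)
11. 1864.865ms @ 23/5 + 81.081ms (1/5)
12. 1945.946ms @ 24/5 + 81.081ms (1/5)
13. 2027.027ms @ 5 + 405.405ms (1)

note 4 onset = 5/2b = 1013.514ms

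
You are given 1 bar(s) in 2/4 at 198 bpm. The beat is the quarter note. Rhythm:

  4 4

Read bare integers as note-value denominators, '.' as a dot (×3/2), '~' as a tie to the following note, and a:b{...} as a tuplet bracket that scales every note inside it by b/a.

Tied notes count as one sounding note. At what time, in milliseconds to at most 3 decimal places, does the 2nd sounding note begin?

note 2 onset = 1b = 303.03ms

1. 0.0ms @ 0 + 303.03ms (1)
2. 303.03ms @ 1 + 303.03ms (1)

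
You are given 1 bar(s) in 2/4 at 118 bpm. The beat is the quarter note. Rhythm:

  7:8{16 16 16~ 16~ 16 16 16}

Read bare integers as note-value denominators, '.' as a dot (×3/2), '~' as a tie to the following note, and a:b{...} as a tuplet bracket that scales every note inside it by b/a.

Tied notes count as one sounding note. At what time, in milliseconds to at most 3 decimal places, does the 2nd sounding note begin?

note 2 onset = 2/7b = 145.278ms

1. 0.0ms @ 0 + 145.278ms (2/7)
2. 145.278ms @ 2/7 + 145.278ms (2/7)
3. 290.557ms @ 4/7 + 435.835ms (6/7)
4. 726.392ms @ 10/7 + 145.278ms (2/7)
5. 871.671ms @ 12/7 + 145.278ms (2/7)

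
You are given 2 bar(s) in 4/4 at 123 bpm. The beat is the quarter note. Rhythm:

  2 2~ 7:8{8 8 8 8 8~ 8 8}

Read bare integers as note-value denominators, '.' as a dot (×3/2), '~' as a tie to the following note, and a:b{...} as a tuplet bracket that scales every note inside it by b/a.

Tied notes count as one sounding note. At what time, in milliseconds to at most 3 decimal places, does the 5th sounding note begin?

1. 0.0ms @ 0 + 975.61ms (2)
2. 975.61ms @ 2 + 1254.355ms (18/7)
3. 2229.965ms @ 32/7 + 278.746ms (4/7)
4. 2508.711ms @ 36/7 + 278.746ms (4/7)
5. 2787.456ms @ 40/7 + 278.746ms (4/7)
6. 3066.202ms @ 44/7 + 557.491ms (8/7)
7. 3623.693ms @ 52/7 + 278.746ms (4/7)

note 5 onset = 40/7b = 2787.456ms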